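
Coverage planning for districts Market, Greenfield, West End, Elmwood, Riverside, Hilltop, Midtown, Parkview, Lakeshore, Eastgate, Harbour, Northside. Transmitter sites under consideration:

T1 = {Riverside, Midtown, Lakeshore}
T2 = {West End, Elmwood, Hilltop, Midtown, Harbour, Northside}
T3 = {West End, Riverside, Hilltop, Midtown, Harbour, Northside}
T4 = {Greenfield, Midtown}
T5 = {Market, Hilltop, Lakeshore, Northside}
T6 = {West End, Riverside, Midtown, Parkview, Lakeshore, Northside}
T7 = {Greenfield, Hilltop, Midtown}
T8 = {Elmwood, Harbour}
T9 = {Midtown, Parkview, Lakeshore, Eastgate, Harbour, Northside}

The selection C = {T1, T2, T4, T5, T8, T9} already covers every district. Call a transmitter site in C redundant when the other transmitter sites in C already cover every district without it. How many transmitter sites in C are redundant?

Drop T1: Riverside uncovered — not redundant.
Drop T2: West End uncovered — not redundant.
Drop T4: Greenfield uncovered — not redundant.
Drop T5: Market uncovered — not redundant.
Drop T8: the rest still cover every district — redundant.
Drop T9: Parkview, Eastgate uncovered — not redundant.
1 redundant: T8.

1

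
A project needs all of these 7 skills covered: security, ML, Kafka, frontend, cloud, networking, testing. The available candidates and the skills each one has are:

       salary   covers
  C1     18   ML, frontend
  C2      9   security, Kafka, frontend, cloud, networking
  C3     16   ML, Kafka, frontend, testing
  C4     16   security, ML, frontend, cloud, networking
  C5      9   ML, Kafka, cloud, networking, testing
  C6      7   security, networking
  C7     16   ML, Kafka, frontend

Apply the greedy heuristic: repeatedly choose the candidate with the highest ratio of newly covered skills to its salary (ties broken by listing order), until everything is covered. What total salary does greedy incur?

18

Pick 1: C2 adds 5 new (security, Kafka, frontend, cloud, networking) at salary 9 (ratio 5/9).
Pick 2: C5 adds 2 new (ML, testing) at salary 9 (ratio 2/9).
Greedy total salary: 9 + 9 = 18.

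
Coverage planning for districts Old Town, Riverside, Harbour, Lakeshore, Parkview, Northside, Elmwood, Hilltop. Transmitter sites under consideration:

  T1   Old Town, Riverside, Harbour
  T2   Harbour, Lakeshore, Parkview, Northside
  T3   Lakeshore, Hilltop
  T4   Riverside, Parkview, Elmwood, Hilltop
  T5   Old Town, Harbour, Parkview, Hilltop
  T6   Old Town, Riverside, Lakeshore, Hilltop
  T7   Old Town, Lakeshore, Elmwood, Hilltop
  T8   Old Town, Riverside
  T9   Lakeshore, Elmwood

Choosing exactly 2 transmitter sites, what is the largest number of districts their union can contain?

Choosing T2, T4 covers {Riverside, Harbour, Lakeshore, Parkview, Northside, Elmwood, Hilltop} — 7 districts.
No choice of 2 transmitter sites does better; here Old Town is left uncovered.

7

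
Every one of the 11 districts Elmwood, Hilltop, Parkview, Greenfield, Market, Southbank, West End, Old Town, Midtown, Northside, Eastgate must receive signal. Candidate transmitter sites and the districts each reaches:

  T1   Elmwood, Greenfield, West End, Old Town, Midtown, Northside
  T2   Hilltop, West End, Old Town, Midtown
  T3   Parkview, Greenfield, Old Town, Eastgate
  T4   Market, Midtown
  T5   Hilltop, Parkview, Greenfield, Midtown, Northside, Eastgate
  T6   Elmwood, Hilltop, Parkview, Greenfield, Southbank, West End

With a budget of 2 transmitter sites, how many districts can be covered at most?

9

Choosing T1, T5 covers {Elmwood, Hilltop, Parkview, Greenfield, West End, Old Town, Midtown, Northside, Eastgate} — 9 districts.
No choice of 2 transmitter sites does better; here Market, Southbank are left uncovered.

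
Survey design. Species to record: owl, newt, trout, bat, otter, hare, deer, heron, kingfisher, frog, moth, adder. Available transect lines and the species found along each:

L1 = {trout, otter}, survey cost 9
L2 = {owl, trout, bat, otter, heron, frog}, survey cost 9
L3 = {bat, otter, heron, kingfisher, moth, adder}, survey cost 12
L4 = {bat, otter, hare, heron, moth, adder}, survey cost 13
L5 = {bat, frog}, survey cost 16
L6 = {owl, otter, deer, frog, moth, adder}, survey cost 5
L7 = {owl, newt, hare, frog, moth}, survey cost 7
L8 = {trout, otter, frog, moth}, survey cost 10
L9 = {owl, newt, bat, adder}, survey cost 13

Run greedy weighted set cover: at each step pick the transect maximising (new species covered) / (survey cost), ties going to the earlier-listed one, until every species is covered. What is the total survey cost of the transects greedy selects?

Pick 1: L6 adds 6 new (owl, otter, deer, frog, moth, adder) at survey cost 5 (ratio 6/5).
Pick 2: L2 adds 3 new (trout, bat, heron) at survey cost 9 (ratio 3/9).
Pick 3: L7 adds 2 new (newt, hare) at survey cost 7 (ratio 2/7).
Pick 4: L3 adds 1 new (kingfisher) at survey cost 12 (ratio 1/12).
Greedy total survey cost: 5 + 9 + 7 + 12 = 33.

33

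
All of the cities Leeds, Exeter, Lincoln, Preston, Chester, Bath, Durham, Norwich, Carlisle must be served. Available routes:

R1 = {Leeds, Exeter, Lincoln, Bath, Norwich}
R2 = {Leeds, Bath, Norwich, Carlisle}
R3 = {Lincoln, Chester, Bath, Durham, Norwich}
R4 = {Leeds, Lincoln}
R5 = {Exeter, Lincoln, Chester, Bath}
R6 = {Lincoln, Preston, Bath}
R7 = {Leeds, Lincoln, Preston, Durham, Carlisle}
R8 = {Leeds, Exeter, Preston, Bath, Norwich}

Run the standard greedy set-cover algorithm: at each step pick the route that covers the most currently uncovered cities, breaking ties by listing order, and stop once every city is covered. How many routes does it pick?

3

Pick 1: R1 covers 5 new cities (Leeds, Exeter, Lincoln, Bath, Norwich).
Pick 2: R7 covers 3 new cities (Preston, Durham, Carlisle).
Pick 3: R3 covers 1 new cities (Chester).
Greedy uses 3 routes.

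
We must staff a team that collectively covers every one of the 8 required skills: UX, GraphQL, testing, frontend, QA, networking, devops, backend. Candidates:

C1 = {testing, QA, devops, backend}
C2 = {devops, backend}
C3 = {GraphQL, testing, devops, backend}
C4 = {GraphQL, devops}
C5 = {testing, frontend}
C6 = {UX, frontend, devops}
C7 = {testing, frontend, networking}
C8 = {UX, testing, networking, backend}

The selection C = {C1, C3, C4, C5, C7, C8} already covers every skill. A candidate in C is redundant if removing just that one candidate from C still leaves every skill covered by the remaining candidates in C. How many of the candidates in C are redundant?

Drop C1: QA uncovered — not redundant.
Drop C3: the rest still cover every skill — redundant.
Drop C4: the rest still cover every skill — redundant.
Drop C5: the rest still cover every skill — redundant.
Drop C7: the rest still cover every skill — redundant.
Drop C8: UX uncovered — not redundant.
4 redundant: C3, C4, C5, C7.

4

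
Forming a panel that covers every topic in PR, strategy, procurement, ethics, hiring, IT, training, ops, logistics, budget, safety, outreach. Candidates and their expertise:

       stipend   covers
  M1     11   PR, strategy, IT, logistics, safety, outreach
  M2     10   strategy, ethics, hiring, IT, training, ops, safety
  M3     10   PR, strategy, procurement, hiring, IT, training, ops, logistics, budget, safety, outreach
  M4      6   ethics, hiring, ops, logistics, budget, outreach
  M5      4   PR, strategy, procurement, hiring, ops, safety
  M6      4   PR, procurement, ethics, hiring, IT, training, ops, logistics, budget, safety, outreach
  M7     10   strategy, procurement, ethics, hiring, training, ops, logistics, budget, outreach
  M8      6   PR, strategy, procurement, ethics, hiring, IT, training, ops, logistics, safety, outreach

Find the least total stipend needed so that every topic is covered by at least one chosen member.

M5, M6 cover every topic at stipend 4 + 4 = 8.
Any cover uses at least 2 members; among all covering selections none totals below 8.

8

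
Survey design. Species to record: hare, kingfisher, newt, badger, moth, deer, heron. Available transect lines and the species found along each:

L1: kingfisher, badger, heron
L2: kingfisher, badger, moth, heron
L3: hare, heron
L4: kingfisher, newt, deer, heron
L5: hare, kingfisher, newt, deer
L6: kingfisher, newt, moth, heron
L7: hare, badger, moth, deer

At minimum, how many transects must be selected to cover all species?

2

L2, L5 together cover {hare, kingfisher, newt, badger, moth, deer, heron} — every species.
No single transect contains all 7 species, so 2 is optimal.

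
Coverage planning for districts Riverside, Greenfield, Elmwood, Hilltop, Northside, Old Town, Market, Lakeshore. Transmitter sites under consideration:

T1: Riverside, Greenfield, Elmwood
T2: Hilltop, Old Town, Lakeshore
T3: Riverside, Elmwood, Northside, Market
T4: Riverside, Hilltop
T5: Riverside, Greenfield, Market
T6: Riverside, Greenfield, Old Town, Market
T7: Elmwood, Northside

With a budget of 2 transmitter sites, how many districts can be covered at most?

7

Choosing T2, T3 covers {Riverside, Elmwood, Hilltop, Northside, Old Town, Market, Lakeshore} — 7 districts.
No choice of 2 transmitter sites does better; here Greenfield is left uncovered.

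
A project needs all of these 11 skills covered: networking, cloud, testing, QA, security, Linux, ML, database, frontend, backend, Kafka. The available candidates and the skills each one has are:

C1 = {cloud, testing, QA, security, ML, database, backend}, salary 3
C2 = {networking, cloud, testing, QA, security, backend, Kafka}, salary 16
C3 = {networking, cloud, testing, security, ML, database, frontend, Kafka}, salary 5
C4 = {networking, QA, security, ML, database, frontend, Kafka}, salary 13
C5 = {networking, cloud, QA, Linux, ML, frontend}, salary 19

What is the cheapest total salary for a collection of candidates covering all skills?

C1, C3, C5 cover every skill at salary 3 + 5 + 19 = 27.
Any cover uses at least 3 candidates; among all covering selections none totals below 27.

27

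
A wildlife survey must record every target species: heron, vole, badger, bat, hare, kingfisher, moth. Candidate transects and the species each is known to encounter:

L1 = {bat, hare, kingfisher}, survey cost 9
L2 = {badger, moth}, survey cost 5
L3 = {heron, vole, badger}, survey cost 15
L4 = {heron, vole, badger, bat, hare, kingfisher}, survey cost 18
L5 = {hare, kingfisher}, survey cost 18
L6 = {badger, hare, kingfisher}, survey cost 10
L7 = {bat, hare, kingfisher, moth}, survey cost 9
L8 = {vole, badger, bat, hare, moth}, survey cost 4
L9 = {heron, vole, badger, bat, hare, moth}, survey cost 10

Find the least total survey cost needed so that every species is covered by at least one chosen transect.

19

L1, L9 cover every species at survey cost 9 + 10 = 19.
Any cover uses at least 2 transects; among all covering selections none totals below 19.
Greedy by coverage-per-survey cost would pick L8, L1, L9 for 23 — worse than the optimum 19.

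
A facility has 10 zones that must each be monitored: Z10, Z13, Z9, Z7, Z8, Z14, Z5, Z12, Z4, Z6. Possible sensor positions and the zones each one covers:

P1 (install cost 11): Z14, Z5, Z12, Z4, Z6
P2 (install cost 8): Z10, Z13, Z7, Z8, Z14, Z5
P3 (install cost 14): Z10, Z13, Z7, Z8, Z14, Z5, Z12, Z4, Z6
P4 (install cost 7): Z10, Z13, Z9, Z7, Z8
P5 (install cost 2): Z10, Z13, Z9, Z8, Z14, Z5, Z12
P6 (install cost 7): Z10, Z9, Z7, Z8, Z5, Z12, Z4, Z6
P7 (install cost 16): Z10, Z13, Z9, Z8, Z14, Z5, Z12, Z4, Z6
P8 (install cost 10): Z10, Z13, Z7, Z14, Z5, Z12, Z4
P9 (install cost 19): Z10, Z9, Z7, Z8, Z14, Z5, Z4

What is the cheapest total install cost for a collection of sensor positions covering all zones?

9

P5, P6 cover every zone at install cost 2 + 7 = 9.
Any cover uses at least 2 sensor positions; among all covering selections none totals below 9.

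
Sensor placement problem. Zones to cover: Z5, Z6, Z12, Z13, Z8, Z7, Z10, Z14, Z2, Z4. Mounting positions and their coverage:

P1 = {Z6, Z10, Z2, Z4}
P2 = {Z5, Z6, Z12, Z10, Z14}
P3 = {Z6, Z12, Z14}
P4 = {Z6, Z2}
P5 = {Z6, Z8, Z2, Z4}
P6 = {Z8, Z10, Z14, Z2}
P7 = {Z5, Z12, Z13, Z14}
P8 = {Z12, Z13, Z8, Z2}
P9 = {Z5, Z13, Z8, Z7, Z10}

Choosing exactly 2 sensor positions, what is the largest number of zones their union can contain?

Choosing P1, P7 covers {Z5, Z6, Z12, Z13, Z10, Z14, Z2, Z4} — 8 zones.
No choice of 2 sensor positions does better; here Z8, Z7 are left uncovered.

8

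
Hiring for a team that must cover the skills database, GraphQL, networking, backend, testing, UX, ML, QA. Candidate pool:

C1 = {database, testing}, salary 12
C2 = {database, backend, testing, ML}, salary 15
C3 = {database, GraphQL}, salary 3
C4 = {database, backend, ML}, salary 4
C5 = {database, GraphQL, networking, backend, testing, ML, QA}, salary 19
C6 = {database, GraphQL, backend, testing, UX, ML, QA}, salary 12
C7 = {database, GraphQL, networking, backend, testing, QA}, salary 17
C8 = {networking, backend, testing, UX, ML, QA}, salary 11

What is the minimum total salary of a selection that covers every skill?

14

C3, C8 cover every skill at salary 3 + 11 = 14.
Any cover uses at least 2 candidates; among all covering selections none totals below 14.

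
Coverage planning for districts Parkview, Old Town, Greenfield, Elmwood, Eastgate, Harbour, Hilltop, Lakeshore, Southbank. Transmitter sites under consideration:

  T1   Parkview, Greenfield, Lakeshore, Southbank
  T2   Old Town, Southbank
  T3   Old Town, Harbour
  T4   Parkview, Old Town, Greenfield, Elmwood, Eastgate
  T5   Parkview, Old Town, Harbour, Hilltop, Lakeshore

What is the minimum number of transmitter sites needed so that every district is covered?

3

T1, T4, T5 together cover {Parkview, Old Town, Greenfield, Elmwood, Eastgate, Harbour, Hilltop, Lakeshore, Southbank} — every district.
No 2 of the 5 transmitter sites cover everything (all 10 pairs fall short), so 3 is minimum.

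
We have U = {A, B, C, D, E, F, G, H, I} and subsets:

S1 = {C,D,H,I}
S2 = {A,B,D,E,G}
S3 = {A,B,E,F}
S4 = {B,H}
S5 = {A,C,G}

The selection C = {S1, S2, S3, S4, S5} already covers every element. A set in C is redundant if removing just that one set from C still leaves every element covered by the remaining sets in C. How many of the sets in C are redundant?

Drop S1: I uncovered — not redundant.
Drop S2: the rest still cover every element — redundant.
Drop S3: F uncovered — not redundant.
Drop S4: the rest still cover every element — redundant.
Drop S5: the rest still cover every element — redundant.
3 redundant: S2, S4, S5.

3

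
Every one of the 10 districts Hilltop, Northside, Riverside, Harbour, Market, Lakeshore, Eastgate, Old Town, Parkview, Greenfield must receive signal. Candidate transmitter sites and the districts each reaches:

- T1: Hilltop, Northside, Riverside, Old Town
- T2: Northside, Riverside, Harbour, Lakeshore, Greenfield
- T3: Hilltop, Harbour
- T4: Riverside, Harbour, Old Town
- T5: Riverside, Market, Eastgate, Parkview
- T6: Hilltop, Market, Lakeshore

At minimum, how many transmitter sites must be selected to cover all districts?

3

T1, T2, T5 together cover {Hilltop, Northside, Riverside, Harbour, Market, Lakeshore, Eastgate, Old Town, Parkview, Greenfield} — every district.
No 2 of the 6 transmitter sites cover everything (all 15 pairs fall short), so 3 is minimum.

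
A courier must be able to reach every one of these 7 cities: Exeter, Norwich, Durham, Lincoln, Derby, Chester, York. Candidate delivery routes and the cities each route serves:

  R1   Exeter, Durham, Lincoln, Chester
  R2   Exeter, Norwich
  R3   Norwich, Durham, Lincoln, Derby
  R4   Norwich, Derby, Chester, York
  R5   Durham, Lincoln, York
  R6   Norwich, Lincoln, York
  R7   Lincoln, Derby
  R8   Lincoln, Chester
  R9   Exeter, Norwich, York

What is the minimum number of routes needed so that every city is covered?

R1, R4 together cover {Exeter, Norwich, Durham, Lincoln, Derby, Chester, York} — every city.
No single route contains all 7 cities, so 2 is optimal.

2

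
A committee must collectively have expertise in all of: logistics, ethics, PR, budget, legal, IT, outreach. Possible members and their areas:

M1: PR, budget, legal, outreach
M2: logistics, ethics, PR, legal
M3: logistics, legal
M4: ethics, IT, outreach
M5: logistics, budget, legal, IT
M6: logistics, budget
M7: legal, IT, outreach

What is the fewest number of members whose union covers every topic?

M1, M2, M4 together cover {logistics, ethics, PR, budget, legal, IT, outreach} — every topic.
No 2 of the 7 members cover everything (all 21 pairs fall short), so 3 is minimum.

3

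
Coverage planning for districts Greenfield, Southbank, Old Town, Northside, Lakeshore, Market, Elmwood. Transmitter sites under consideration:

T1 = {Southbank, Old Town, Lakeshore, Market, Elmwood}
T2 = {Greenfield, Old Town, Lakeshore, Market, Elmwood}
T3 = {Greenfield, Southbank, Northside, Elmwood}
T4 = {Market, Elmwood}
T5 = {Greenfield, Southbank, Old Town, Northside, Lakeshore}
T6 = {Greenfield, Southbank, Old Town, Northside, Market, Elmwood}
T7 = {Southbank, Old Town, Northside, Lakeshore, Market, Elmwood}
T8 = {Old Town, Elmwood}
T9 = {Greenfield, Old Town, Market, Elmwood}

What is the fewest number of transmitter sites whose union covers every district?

T1, T3 together cover {Greenfield, Southbank, Old Town, Northside, Lakeshore, Market, Elmwood} — every district.
No single transmitter site contains all 7 districts, so 2 is optimal.

2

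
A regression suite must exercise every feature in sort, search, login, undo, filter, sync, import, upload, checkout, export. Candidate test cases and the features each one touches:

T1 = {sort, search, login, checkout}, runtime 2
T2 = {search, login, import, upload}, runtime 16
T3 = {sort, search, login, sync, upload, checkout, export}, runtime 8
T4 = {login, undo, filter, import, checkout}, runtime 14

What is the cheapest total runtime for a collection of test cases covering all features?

T3, T4 cover every feature at runtime 8 + 14 = 22.
Any cover uses at least 2 test cases; among all covering selections none totals below 22.

22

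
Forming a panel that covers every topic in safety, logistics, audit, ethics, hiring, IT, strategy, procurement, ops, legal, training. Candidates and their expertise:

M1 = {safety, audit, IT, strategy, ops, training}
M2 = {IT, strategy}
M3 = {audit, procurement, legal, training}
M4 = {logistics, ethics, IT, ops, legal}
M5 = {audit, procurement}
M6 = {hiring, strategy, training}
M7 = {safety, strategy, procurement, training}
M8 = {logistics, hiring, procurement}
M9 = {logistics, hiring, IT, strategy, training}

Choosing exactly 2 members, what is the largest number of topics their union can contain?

Choosing M1, M4 covers {safety, logistics, audit, ethics, IT, strategy, ops, legal, training} — 9 topics.
No choice of 2 members does better; here hiring, procurement are left uncovered.

9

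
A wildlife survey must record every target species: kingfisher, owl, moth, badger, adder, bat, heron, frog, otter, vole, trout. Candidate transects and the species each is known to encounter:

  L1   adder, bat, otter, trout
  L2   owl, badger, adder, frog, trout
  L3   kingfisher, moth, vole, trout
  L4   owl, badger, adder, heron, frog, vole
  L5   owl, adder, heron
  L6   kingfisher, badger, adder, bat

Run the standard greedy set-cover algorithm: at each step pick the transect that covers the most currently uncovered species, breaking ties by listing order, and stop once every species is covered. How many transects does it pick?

3

Pick 1: L4 covers 6 new species (owl, badger, adder, heron, frog, vole).
Pick 2: L1 covers 3 new species (bat, otter, trout).
Pick 3: L3 covers 2 new species (kingfisher, moth).
Greedy uses 3 transects.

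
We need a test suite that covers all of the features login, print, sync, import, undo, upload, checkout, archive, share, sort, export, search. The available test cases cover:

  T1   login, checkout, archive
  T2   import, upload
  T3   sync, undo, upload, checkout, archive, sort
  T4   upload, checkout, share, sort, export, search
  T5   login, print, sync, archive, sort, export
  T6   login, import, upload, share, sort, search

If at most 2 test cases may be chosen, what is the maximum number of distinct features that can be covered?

Choosing T3, T6 covers {login, sync, import, undo, upload, checkout, archive, share, sort, search} — 10 features.
No choice of 2 test cases does better; here print, export are left uncovered.

10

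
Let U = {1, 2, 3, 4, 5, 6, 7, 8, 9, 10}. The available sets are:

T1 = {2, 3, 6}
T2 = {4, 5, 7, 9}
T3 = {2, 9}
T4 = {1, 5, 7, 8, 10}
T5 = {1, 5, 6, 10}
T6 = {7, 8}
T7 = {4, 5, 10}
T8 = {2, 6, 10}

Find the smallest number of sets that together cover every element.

T1, T2, T4 together cover {1, 2, 3, 4, 5, 6, 7, 8, 9, 10} — every element.
No 2 of the 8 sets cover everything (all 28 pairs fall short), so 3 is minimum.

3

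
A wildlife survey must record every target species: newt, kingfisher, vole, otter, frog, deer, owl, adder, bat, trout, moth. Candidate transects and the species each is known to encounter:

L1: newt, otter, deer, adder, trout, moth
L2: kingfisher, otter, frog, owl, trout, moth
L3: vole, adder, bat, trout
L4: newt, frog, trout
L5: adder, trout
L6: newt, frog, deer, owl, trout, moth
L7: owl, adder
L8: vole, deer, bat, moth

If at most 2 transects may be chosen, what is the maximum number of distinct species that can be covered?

Choosing L1, L2 covers {newt, kingfisher, otter, frog, deer, owl, adder, trout, moth} — 9 species.
No choice of 2 transects does better; here vole, bat are left uncovered.

9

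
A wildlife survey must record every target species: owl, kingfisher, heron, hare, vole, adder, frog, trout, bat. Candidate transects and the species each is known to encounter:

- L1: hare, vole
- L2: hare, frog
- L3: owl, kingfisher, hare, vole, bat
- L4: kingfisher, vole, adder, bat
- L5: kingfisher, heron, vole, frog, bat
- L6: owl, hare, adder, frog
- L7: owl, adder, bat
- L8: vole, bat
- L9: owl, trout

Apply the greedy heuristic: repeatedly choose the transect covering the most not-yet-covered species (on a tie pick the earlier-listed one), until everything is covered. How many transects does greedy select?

Pick 1: L3 covers 5 new species (owl, kingfisher, hare, vole, bat).
Pick 2: L5 covers 2 new species (heron, frog).
Pick 3: L4 covers 1 new species (adder).
Pick 4: L9 covers 1 new species (trout).
Greedy uses 4 transects. (The true minimum is 3.)

4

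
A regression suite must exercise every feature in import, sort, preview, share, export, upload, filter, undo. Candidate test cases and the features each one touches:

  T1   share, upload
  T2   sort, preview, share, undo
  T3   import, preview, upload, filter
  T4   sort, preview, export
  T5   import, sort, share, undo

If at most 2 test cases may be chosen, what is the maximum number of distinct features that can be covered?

Choosing T2, T3 covers {import, sort, preview, share, upload, filter, undo} — 7 features.
No choice of 2 test cases does better; here export is left uncovered.

7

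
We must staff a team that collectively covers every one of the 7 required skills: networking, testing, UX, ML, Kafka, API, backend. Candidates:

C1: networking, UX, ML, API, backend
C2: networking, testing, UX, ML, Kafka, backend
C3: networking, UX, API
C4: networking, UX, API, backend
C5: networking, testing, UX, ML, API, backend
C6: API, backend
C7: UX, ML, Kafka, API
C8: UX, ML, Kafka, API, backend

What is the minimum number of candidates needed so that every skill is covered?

2

C1, C2 together cover {networking, testing, UX, ML, Kafka, API, backend} — every skill.
No single candidate contains all 7 skills, so 2 is optimal.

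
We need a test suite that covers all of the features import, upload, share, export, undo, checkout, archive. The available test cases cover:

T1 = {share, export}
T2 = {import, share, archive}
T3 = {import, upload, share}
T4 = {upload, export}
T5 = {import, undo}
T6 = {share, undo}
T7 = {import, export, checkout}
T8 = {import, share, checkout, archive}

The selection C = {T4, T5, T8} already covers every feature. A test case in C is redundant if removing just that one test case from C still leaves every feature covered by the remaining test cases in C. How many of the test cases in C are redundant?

0

Drop T4: upload, export uncovered — not redundant.
Drop T5: undo uncovered — not redundant.
Drop T8: share, checkout, archive uncovered — not redundant.
None of the test cases in C is redundant.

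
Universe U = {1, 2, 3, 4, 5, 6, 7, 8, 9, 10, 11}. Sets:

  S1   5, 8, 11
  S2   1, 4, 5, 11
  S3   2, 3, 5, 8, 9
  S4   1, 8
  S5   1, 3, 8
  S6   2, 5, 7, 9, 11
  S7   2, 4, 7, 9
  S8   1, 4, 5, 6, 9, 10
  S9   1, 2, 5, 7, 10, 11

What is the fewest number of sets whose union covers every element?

3

S3, S6, S8 together cover {1, 2, 3, 4, 5, 6, 7, 8, 9, 10, 11} — every element.
No 2 of the 9 sets cover everything (all 36 pairs fall short), so 3 is minimum.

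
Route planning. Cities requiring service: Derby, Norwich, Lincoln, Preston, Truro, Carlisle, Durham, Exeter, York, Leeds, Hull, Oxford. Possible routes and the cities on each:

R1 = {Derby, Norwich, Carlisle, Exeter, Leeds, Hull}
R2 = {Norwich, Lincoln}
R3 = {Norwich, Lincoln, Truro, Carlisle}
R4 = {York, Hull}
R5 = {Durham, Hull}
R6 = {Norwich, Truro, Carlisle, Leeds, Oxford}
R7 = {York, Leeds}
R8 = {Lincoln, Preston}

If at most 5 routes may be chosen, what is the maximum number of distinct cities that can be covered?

Choosing R1, R4, R5, R6, R8 covers {Derby, Norwich, Lincoln, Preston, Truro, Carlisle, Durham, Exeter, York, Leeds, Hull, Oxford} — 12 cities.
That is all 12 cities.

12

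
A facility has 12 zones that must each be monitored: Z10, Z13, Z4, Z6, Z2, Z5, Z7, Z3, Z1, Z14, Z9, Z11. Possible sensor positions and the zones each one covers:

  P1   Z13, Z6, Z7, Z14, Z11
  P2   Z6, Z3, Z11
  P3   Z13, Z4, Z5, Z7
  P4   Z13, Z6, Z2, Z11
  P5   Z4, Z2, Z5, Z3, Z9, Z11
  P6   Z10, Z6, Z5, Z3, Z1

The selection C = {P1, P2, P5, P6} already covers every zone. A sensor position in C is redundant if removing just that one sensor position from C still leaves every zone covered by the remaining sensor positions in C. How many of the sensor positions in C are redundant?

Drop P1: Z13, Z7, Z14 uncovered — not redundant.
Drop P2: the rest still cover every zone — redundant.
Drop P5: Z4, Z2, Z9 uncovered — not redundant.
Drop P6: Z10, Z1 uncovered — not redundant.
1 redundant: P2.

1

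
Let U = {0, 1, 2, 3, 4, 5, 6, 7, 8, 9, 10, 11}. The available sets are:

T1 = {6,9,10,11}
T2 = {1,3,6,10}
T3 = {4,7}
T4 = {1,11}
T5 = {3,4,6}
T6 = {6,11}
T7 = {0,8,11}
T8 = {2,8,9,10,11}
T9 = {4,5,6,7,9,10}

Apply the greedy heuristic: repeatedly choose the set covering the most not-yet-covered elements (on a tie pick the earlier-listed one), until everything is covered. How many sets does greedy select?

Pick 1: T9 covers 6 new elements (4, 5, 6, 7, 9, 10).
Pick 2: T7 covers 3 new elements (0, 8, 11).
Pick 3: T2 covers 2 new elements (1, 3).
Pick 4: T8 covers 1 new elements (2).
Greedy uses 4 sets.

4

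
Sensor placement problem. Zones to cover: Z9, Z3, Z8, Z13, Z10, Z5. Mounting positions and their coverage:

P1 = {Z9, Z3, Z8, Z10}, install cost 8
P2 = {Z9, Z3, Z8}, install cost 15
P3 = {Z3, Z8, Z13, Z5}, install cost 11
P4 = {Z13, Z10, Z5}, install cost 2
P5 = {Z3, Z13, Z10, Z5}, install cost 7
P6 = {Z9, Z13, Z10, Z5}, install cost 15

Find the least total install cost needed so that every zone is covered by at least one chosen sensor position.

10

P1, P4 cover every zone at install cost 8 + 2 = 10.
Any cover uses at least 2 sensor positions; among all covering selections none totals below 10.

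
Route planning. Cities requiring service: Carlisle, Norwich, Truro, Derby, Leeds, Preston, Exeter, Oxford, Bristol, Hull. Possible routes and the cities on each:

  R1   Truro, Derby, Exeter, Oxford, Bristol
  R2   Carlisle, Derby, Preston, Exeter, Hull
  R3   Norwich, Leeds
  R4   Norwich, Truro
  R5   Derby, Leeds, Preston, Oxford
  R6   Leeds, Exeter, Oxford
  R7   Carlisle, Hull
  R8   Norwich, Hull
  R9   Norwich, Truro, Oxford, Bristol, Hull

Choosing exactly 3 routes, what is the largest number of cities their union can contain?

10

Choosing R1, R2, R3 covers {Carlisle, Norwich, Truro, Derby, Leeds, Preston, Exeter, Oxford, Bristol, Hull} — 10 cities.
That is all 10 cities.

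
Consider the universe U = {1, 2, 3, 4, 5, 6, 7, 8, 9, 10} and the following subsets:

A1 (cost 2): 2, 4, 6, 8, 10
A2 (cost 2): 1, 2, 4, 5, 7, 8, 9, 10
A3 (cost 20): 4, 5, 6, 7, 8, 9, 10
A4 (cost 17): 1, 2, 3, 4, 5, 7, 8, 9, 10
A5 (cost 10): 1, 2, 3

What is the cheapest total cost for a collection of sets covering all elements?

14

A1, A2, A5 cover every element at cost 2 + 2 + 10 = 14.
Any cover uses at least 2 sets; among all covering selections none totals below 14.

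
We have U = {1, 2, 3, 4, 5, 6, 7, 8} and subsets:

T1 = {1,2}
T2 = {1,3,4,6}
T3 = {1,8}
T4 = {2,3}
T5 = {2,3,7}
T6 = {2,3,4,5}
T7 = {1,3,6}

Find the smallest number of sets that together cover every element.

4

T2, T3, T5, T6 together cover {1, 2, 3, 4, 5, 6, 7, 8} — every element.
No 3 of the 7 sets cover everything (all 35 triples fall short), so 4 is minimum.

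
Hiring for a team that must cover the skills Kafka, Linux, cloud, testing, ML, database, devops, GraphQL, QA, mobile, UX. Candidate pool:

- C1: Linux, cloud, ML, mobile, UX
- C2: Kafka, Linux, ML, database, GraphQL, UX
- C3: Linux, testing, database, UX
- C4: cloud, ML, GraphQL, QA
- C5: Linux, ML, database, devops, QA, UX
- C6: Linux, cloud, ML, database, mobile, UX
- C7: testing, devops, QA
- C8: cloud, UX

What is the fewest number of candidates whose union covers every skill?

3

C1, C2, C7 together cover {Kafka, Linux, cloud, testing, ML, database, devops, GraphQL, QA, mobile, UX} — every skill.
No 2 of the 8 candidates cover everything (all 28 pairs fall short), so 3 is minimum.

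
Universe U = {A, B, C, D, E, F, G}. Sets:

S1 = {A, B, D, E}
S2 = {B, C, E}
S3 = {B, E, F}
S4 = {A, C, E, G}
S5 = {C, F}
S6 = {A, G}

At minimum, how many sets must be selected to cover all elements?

S1, S3, S4 together cover {A, B, C, D, E, F, G} — every element.
No 2 of the 6 sets cover everything (all 15 pairs fall short), so 3 is minimum.

3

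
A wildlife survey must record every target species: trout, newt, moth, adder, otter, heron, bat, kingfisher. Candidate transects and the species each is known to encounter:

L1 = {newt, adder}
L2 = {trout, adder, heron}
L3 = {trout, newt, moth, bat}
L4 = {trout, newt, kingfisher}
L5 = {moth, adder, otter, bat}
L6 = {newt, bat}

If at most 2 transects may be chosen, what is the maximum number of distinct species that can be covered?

7

Choosing L4, L5 covers {trout, newt, moth, adder, otter, bat, kingfisher} — 7 species.
No choice of 2 transects does better; here heron is left uncovered.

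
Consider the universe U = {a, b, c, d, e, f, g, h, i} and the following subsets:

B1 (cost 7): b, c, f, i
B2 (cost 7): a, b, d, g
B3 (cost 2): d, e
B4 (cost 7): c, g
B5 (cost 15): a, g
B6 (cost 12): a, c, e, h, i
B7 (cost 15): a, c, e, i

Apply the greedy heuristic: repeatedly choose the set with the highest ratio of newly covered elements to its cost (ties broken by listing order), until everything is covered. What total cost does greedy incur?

Pick 1: B3 adds 2 new (d, e) at cost 2 (ratio 2/2).
Pick 2: B1 adds 4 new (b, c, f, i) at cost 7 (ratio 4/7).
Pick 3: B2 adds 2 new (a, g) at cost 7 (ratio 2/7).
Pick 4: B6 adds 1 new (h) at cost 12 (ratio 1/12).
Greedy total cost: 2 + 7 + 7 + 12 = 28. (The true optimum is 26, so greedy overshoots here.)

28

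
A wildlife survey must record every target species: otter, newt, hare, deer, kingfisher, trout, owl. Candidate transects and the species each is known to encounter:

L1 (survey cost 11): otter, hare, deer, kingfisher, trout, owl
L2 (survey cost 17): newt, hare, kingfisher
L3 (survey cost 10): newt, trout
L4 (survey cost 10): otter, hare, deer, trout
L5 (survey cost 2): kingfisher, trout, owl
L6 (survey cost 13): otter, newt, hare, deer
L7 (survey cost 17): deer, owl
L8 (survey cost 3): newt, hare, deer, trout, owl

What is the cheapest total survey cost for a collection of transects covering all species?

14

L1, L8 cover every species at survey cost 11 + 3 = 14.
Any cover uses at least 2 transects; among all covering selections none totals below 14.
Greedy by coverage-per-survey cost would pick L8, L5, L4 for 15 — worse than the optimum 14.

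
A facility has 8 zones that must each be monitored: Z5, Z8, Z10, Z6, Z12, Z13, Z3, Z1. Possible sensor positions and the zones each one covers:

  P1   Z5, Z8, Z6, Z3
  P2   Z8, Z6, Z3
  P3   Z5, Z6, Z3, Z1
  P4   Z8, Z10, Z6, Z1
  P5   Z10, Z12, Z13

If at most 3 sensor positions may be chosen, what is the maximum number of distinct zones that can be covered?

8

Choosing P1, P3, P5 covers {Z5, Z8, Z10, Z6, Z12, Z13, Z3, Z1} — 8 zones.
That is all 8 zones.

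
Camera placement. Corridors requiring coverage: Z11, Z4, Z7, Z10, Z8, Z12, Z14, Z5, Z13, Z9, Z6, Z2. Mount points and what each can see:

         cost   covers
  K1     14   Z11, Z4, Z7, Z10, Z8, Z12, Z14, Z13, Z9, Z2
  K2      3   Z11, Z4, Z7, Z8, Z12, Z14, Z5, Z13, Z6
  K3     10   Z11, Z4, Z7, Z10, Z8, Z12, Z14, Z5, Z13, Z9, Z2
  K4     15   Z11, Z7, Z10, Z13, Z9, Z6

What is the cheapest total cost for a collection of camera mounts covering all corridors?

13

K2, K3 cover every corridor at cost 3 + 10 = 13.
Any cover uses at least 2 camera mounts; among all covering selections none totals below 13.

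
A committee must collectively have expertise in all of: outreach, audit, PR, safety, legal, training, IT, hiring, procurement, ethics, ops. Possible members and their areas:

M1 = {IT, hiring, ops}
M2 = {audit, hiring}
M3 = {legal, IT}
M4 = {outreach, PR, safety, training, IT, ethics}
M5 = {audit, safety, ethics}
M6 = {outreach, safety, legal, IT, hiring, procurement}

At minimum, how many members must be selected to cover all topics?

4

M1, M2, M4, M6 together cover {outreach, audit, PR, safety, legal, training, IT, hiring, procurement, ethics, ops} — every topic.
No 3 of the 6 members cover everything (all 20 triples fall short), so 4 is minimum.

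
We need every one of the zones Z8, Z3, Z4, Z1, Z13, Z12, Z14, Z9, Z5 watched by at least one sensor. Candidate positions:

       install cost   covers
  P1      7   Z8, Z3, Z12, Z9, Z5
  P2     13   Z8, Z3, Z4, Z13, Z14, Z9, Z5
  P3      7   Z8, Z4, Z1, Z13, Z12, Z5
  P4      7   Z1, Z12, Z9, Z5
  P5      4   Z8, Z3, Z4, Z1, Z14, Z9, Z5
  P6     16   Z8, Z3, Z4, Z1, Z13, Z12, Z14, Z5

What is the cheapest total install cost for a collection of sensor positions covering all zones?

11

P3, P5 cover every zone at install cost 7 + 4 = 11.
Any cover uses at least 2 sensor positions; among all covering selections none totals below 11.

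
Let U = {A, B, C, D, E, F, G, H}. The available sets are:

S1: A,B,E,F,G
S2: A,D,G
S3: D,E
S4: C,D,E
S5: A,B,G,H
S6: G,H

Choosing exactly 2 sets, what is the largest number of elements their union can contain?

Choosing S1, S4 covers {A, B, C, D, E, F, G} — 7 elements.
No choice of 2 sets does better; here H is left uncovered.

7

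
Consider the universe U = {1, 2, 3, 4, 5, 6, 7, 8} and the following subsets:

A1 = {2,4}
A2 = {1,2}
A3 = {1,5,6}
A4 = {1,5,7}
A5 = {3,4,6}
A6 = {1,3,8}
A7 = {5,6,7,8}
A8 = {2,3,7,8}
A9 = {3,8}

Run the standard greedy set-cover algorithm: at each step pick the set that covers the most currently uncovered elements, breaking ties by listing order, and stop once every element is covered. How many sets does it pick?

3

Pick 1: A7 covers 4 new elements (5, 6, 7, 8).
Pick 2: A1 covers 2 new elements (2, 4).
Pick 3: A6 covers 2 new elements (1, 3).
Greedy uses 3 sets.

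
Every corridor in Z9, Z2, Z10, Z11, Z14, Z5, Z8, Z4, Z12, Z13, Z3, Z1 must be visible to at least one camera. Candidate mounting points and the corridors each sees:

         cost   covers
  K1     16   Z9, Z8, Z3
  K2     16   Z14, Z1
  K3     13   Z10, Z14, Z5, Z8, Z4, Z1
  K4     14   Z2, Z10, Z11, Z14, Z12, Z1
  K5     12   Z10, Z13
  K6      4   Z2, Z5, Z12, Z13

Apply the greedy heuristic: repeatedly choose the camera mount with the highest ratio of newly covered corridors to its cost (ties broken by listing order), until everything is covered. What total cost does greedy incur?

Pick 1: K6 adds 4 new (Z2, Z5, Z12, Z13) at cost 4 (ratio 4/4).
Pick 2: K3 adds 5 new (Z10, Z14, Z8, Z4, Z1) at cost 13 (ratio 5/13).
Pick 3: K1 adds 2 new (Z9, Z3) at cost 16 (ratio 2/16).
Pick 4: K4 adds 1 new (Z11) at cost 14 (ratio 1/14).
Greedy total cost: 4 + 13 + 16 + 14 = 47.

47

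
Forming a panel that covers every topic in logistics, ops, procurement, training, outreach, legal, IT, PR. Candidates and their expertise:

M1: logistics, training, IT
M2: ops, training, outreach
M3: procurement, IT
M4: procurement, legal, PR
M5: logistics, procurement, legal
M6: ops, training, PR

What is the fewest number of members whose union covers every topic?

M1, M2, M4 together cover {logistics, ops, procurement, training, outreach, legal, IT, PR} — every topic.
No 2 of the 6 members cover everything (all 15 pairs fall short), so 3 is minimum.

3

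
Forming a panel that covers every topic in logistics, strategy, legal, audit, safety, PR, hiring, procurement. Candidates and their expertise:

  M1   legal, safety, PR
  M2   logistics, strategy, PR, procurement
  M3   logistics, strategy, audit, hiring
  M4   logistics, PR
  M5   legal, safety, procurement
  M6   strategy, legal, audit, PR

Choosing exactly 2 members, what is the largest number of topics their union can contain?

7

Choosing M1, M3 covers {logistics, strategy, legal, audit, safety, PR, hiring} — 7 topics.
No choice of 2 members does better; here procurement is left uncovered.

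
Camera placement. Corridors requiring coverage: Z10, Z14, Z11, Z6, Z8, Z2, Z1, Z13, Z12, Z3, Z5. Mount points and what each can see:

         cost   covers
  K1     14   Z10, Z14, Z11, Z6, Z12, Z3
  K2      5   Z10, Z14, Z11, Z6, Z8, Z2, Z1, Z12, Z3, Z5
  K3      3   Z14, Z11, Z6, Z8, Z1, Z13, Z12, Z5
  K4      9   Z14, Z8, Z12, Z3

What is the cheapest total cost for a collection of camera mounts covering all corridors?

K2, K3 cover every corridor at cost 5 + 3 = 8.
Any cover uses at least 2 camera mounts; among all covering selections none totals below 8.

8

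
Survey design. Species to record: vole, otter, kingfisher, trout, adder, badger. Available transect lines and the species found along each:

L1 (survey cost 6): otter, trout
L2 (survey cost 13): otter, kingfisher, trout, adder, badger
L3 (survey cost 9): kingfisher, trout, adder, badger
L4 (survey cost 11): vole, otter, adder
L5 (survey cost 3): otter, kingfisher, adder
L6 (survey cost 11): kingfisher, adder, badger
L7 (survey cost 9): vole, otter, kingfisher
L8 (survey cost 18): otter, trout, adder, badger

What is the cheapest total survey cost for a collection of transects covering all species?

L3, L7 cover every species at survey cost 9 + 9 = 18.
Any cover uses at least 2 transects; among all covering selections none totals below 18.
Greedy by coverage-per-survey cost would pick L5, L3, L7 for 21 — worse than the optimum 18.

18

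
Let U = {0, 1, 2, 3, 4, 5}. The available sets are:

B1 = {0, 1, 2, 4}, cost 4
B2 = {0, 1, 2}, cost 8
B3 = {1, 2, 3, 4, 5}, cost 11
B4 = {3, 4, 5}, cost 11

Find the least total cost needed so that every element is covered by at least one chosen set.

B1, B3 cover every element at cost 4 + 11 = 15.
Any cover uses at least 2 sets; among all covering selections none totals below 15.

15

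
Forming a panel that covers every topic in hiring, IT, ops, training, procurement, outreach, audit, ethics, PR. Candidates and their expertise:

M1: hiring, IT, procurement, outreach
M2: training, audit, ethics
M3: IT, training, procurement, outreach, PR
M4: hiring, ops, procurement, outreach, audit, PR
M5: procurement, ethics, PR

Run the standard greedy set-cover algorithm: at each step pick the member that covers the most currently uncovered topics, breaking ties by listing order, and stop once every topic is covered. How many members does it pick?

Pick 1: M4 covers 6 new topics (hiring, ops, procurement, outreach, audit, PR).
Pick 2: M2 covers 2 new topics (training, ethics).
Pick 3: M1 covers 1 new topics (IT).
Greedy uses 3 members.

3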